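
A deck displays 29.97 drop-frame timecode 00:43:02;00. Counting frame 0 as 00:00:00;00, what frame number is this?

77382

As if non-drop at 30 labels/s: (0 × 3600 + 43 × 60 + 2) × 30 + 0 = 77460.
Minute boundaries passed: 43; those not divisible by 10: 43 − 4 = 39; dropped labels = 2 × 39 = 78.
Actual frame index = 77460 − 78 = 77382.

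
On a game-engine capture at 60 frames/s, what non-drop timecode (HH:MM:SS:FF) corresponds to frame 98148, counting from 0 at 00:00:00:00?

98148 ÷ 60 = 1635 full seconds, remainder 48 frames.
1635 s = 0 h 27 min 15 s.
Timecode: 00:27:15:48.

00:27:15:48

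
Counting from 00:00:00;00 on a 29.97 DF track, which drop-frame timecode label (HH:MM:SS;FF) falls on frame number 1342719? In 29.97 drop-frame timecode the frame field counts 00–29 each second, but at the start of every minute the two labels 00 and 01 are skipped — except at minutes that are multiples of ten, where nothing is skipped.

Each 10-minute DF block holds 10 × 60 × 30 − 9 × 2 = 17982 frames. 1342719 ÷ 17982 → 74 full blocks, remainder 12051.
Within the partial block the first minute is 1800 frames and each further minute 1798, so 6 further minute boundaries passed. Total skipped labels = 18 × 74 + 2 × 6 = 1344.
Non-drop label index = 1342719 + 1344 = 1344063; at 30 labels/s that is 12:26:42:03, i.e. DF 12:26:42;03.

12:26:42;03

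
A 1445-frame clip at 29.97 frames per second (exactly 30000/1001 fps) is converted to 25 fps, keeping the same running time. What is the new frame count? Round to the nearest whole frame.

Frames at target rate = 1445 × (25) / (30000/1001) = 289289/240 ≈ 1205.371.
Nearest whole frame: 1205.

1205 frames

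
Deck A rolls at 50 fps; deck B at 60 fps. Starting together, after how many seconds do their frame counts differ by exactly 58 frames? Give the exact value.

The gap grows by |60 − 50| = 10 frames per second.
Time for a 58-frame gap: 58 ÷ (10) = 5.8 s.

5.8 seconds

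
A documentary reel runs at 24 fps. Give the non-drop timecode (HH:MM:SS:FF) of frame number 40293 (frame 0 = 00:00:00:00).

40293 ÷ 24 = 1678 full seconds, remainder 21 frames.
1678 s = 0 h 27 min 58 s.
Timecode: 00:27:58:21.

00:27:58:21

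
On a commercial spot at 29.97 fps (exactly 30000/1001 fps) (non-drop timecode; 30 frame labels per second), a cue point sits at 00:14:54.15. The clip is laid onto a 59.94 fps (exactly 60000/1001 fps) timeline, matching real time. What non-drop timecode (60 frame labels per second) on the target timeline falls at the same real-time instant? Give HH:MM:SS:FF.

Source frame index: (0×3600 + 14×60 + 54) × 30 + 15 = 26835.
Real time: 26835 / (30000/1001) = 1790789/2000 s.
Target frame: (1790789/2000) × (60000/1001) = 53670.
At 60 labels/s: frame 53670 → 00:14:54:30.

00:14:54:30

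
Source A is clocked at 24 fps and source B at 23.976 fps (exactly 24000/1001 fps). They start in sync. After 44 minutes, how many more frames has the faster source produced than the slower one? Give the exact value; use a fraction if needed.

44 min = 2640 s.
A emits 24 × 2640 = 63360 frames; B emits 24000/1001 × 2640 = 5760000/91.
Difference = 5760/91 frames (≈ 63.2967); B is behind A.

5760/91 frames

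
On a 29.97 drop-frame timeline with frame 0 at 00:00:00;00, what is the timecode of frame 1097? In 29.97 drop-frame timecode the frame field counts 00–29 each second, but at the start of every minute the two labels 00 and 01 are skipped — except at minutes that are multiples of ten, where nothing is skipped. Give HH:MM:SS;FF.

00:00:36;17

Ten DF minutes hold 17982 frames, so frame 1097 lies in block 0 (frames 0–17981) with 1097 frames into that block.
The block's first minute is 1800 frames and the rest 1798 each; 1097 frames reaches minute 0, so 0 × 18 + 0 × 2 = 0 labels have been skipped so far.
Adding those back, label number 1097 + 0 = 1097 at 30 labels/s is 36 s + 17 f = 0 h 0 min 36 s frame 17, i.e. 00:00:36;17.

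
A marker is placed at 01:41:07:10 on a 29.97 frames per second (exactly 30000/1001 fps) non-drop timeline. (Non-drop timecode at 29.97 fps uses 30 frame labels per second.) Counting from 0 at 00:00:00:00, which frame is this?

Total seconds to the label: (1 × 3600 + 41 × 60 + 7) = 6067.
Frame index = 6067 × 30 + 10 = 182020.

182020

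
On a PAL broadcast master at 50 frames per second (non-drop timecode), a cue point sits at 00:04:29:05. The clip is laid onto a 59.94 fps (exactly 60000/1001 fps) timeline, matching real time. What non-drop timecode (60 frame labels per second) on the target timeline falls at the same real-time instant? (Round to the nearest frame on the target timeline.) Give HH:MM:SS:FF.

Source frame index: (0×3600 + 4×60 + 29) × 50 + 5 = 13455.
Real time: 13455 / (50) = 2691/10 s.
Target frame: (2691/10) × (60000/1001) = 1242000/77 ≈ 16129.870 → 16130.
At 60 labels/s: frame 16130 → 00:04:28:50.

00:04:28:50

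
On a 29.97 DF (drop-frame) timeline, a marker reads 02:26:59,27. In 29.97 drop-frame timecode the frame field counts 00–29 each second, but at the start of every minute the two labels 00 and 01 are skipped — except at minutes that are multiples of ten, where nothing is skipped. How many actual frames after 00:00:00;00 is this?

264333

As if non-drop at 30 labels/s: (2 × 3600 + 26 × 60 + 59) × 30 + 27 = 264597.
Minute boundaries passed: 146; those not divisible by 10: 146 − 14 = 132; dropped labels = 2 × 132 = 264.
Actual frame index = 264597 − 264 = 264333.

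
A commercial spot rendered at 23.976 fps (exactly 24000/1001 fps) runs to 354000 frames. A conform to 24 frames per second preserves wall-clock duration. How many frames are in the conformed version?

Target frames = source frames × (target rate / source rate) = 354000 × (24)/(24000/1001) = 354000 × 1001/1000 = 354354.

354354 frames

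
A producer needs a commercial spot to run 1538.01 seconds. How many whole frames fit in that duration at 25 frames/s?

Frames = 1538.01 × 25 = 153801/4 ≈ 38450.2500.
Complete frames: 38450.

38450 frames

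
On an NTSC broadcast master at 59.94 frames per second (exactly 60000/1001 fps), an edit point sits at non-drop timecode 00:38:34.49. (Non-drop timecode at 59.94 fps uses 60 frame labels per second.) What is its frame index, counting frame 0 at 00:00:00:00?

138889

Total seconds to the label: (0 × 3600 + 38 × 60 + 34) = 2314.
Frame index = 2314 × 60 + 49 = 138889.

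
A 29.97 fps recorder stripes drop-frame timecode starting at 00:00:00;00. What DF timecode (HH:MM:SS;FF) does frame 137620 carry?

01:16:31;28

Each 10-minute DF block holds 10 × 60 × 30 − 9 × 2 = 17982 frames. 137620 ÷ 17982 → 7 full blocks, remainder 11746.
Within the partial block the first minute is 1800 frames and each further minute 1798, so 6 further minute boundaries passed. Total skipped labels = 18 × 7 + 2 × 6 = 138.
Non-drop label index = 137620 + 138 = 137758; at 30 labels/s that is 01:16:31:28, i.e. DF 01:16:31;28.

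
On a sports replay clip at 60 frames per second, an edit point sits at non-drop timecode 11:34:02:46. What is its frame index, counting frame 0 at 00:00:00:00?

frame 2498566

Total seconds to the label: (11 × 3600 + 34 × 60 + 2) = 41642.
Frame index = 41642 × 60 + 46 = 2498566.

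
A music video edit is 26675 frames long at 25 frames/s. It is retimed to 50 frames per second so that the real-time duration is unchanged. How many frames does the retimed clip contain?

53350 frames

Target frames = source frames × (target rate / source rate) = 26675 × (50)/(25) = 26675 × 2 = 53350.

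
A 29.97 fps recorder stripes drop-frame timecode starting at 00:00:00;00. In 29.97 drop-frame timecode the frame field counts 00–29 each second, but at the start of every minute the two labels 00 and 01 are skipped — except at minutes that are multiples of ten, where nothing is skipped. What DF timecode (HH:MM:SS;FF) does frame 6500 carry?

00:03:36;26

Ten DF minutes hold 17982 frames, so frame 6500 lies in block 0 (frames 0–17981) with 6500 frames into that block.
The block's first minute is 1800 frames and the rest 1798 each; 6500 frames reaches minute 3, so 0 × 18 + 3 × 2 = 6 labels have been skipped so far.
Adding those back, label number 6500 + 6 = 6506 at 30 labels/s is 216 s + 26 f = 0 h 3 min 36 s frame 26, i.e. 00:03:36;26.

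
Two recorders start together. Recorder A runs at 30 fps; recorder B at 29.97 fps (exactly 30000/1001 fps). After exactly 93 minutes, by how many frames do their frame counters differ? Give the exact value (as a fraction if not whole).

93 min = 5580 s.
A emits 30 × 5580 = 167400 frames; B emits 30000/1001 × 5580 = 167400000/1001.
Difference = 167400/1001 frames (≈ 167.2328); B is behind A.

167400/1001 frames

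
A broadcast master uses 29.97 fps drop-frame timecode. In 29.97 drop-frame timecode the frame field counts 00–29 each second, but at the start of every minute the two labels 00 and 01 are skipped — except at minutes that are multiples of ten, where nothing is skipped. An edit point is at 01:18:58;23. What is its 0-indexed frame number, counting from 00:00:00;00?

As if non-drop at 30 labels/s: (1 × 3600 + 18 × 60 + 58) × 30 + 23 = 142163.
Minute boundaries passed: 78; those not divisible by 10: 78 − 7 = 71; dropped labels = 2 × 71 = 142.
Actual frame index = 142163 − 142 = 142021.

142021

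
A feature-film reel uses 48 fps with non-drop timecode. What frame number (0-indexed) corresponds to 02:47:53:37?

frame 483541

Total seconds to the label: (2 × 3600 + 47 × 60 + 53) = 10073.
Frame index = 10073 × 48 + 37 = 483541.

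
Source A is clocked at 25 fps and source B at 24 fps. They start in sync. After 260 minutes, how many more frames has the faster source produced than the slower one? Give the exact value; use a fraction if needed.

15600 frames

260 min = 15600 s.
A emits 25 × 15600 = 390000 frames; B emits 24 × 15600 = 374400.
Difference = 15600 frames; B is behind A.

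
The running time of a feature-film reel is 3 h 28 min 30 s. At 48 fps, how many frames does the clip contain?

3 h 28 min 30 s = 12510 s.
Frames = 12510 × 48 = 600480.

600480 frames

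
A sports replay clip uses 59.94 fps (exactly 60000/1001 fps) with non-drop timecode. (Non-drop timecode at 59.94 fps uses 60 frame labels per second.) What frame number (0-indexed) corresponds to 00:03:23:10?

Total seconds to the label: (0 × 3600 + 3 × 60 + 23) = 203.
Frame index = 203 × 60 + 10 = 12190.

12190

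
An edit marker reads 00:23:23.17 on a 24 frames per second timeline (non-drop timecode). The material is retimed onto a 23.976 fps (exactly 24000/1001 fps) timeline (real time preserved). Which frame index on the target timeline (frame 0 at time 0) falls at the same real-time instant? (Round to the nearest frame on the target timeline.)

Source frame index: (0×3600 + 23×60 + 23) × 24 + 17 = 33689.
Real time: 33689 / (24) = 33689/24 s.
Target frame: (33689/24) × (24000/1001) = 33689000/1001 ≈ 33655.345 → 33655.

frame 33655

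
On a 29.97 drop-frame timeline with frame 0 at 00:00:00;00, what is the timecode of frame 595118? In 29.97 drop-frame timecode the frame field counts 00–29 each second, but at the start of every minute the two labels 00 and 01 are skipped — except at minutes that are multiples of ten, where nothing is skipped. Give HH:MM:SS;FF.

Each 10-minute DF block holds 10 × 60 × 30 − 9 × 2 = 17982 frames. 595118 ÷ 17982 → 33 full blocks, remainder 1712.
Within the partial block the first minute is 1800 frames and each further minute 1798, so 0 further minute boundaries passed. Total skipped labels = 18 × 33 + 2 × 0 = 594.
Non-drop label index = 595118 + 594 = 595712; at 30 labels/s that is 05:30:57:02, i.e. DF 05:30:57;02.

05:30:57;02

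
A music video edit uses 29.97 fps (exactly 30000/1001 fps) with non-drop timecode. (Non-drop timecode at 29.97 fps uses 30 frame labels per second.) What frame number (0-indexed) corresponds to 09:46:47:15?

Total seconds to the label: (9 × 3600 + 46 × 60 + 47) = 35207.
Frame index = 35207 × 30 + 15 = 1056225.

frame 1056225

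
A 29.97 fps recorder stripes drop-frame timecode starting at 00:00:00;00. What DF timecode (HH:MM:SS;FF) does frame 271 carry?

Ten DF minutes hold 17982 frames, so frame 271 lies in block 0 (frames 0–17981) with 271 frames into that block.
The block's first minute is 1800 frames and the rest 1798 each; 271 frames reaches minute 0, so 0 × 18 + 0 × 2 = 0 labels have been skipped so far.
Adding those back, label number 271 + 0 = 271 at 30 labels/s is 9 s + 1 f = 0 h 0 min 9 s frame 1, i.e. 00:00:09;01.

00:00:09;01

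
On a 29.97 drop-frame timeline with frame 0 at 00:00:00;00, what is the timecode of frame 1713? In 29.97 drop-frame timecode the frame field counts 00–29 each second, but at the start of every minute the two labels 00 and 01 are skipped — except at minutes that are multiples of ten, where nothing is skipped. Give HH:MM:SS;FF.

Ten DF minutes hold 17982 frames, so frame 1713 lies in block 0 (frames 0–17981) with 1713 frames into that block.
The block's first minute is 1800 frames and the rest 1798 each; 1713 frames reaches minute 0, so 0 × 18 + 0 × 2 = 0 labels have been skipped so far.
Adding those back, label number 1713 + 0 = 1713 at 30 labels/s is 57 s + 3 f = 0 h 0 min 57 s frame 3, i.e. 00:00:57;03.

00:00:57;03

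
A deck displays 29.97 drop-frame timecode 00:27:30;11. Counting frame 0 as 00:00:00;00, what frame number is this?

As if non-drop at 30 labels/s: (0 × 3600 + 27 × 60 + 30) × 30 + 11 = 49511.
Minute boundaries passed: 27; those not divisible by 10: 27 − 2 = 25; dropped labels = 2 × 25 = 50.
Actual frame index = 49511 − 50 = 49461.

49461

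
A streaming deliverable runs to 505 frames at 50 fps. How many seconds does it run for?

10.1 seconds

Running time = 505 / (50) = 10.1 s.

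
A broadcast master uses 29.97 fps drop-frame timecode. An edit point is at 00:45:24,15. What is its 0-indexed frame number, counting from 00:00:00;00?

81653

As if non-drop at 30 labels/s: (0 × 3600 + 45 × 60 + 24) × 30 + 15 = 81735.
Minute boundaries passed: 45; those not divisible by 10: 45 − 4 = 41; dropped labels = 2 × 41 = 82.
Actual frame index = 81735 − 82 = 81653.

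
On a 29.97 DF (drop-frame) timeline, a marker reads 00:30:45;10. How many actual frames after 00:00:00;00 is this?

As if non-drop at 30 labels/s: (0 × 3600 + 30 × 60 + 45) × 30 + 10 = 55360.
Minute boundaries passed: 30; those not divisible by 10: 30 − 3 = 27; dropped labels = 2 × 27 = 54.
Actual frame index = 55360 − 54 = 55306.

55306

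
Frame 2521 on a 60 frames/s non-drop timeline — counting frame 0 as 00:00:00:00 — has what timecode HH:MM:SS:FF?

00:00:42:01

2521 ÷ 60 = 42 full seconds, remainder 1 frame.
42 s = 0 h 0 min 42 s.
Timecode: 00:00:42:01.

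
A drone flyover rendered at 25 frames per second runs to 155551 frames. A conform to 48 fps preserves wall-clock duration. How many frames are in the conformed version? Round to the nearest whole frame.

298658 frames

Frames at target rate = 155551 × (48) / (25) = 7466448/25 ≈ 298657.920.
Nearest whole frame: 298658.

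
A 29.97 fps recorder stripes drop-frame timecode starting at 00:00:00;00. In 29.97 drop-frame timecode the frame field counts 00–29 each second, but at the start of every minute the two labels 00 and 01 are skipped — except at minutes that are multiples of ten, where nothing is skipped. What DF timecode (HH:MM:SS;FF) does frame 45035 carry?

Ten DF minutes hold 17982 frames, so frame 45035 lies in block 2 (frames 35964–53945) with 9071 frames into that block.
The block's first minute is 1800 frames and the rest 1798 each; 9071 frames reaches minute 5, so 2 × 18 + 5 × 2 = 46 labels have been skipped so far.
Adding those back, label number 45035 + 46 = 45081 at 30 labels/s is 1502 s + 21 f = 0 h 25 min 2 s frame 21, i.e. 00:25:02;21.

00:25:02;21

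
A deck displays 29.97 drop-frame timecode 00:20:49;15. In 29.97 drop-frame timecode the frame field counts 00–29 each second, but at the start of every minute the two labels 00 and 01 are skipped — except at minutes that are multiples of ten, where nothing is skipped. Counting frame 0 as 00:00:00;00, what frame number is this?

37449

As if non-drop at 30 labels/s: (0 × 3600 + 20 × 60 + 49) × 30 + 15 = 37485.
Minute boundaries passed: 20; those not divisible by 10: 20 − 2 = 18; dropped labels = 2 × 18 = 36.
Actual frame index = 37485 − 36 = 37449.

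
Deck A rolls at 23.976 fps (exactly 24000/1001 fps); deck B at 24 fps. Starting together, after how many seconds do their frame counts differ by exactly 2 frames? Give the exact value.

The gap grows by |24 − 24000/1001| = 24/1001 frames per second.
Time for a 2-frame gap: 2 ÷ (24/1001) = 1001/12 s.

1001/12 seconds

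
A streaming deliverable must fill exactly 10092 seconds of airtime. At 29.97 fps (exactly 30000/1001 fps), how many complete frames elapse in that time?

Frames = 10092 × 30000/1001 = 302760000/1001 ≈ 302457.5425.
Complete frames: 302457.

302457 frames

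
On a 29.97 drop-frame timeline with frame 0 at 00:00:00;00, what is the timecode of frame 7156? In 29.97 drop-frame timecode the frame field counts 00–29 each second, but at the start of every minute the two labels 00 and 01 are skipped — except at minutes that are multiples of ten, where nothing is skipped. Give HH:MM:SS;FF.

Each 10-minute DF block holds 10 × 60 × 30 − 9 × 2 = 17982 frames. 7156 ÷ 17982 → 0 full blocks, remainder 7156.
Within the partial block the first minute is 1800 frames and each further minute 1798, so 3 further minute boundaries passed. Total skipped labels = 18 × 0 + 2 × 3 = 6.
Non-drop label index = 7156 + 6 = 7162; at 30 labels/s that is 00:03:58:22, i.e. DF 00:03:58;22.

00:03:58;22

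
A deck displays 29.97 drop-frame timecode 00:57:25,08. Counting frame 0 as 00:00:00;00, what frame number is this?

Complete 10-minute blocks: 5, each 17982 frames → 89910.
Remaining 7 whole minutes in the current block: 1800 + 6 × 1798 = 12588 frames.
Within the current minute: 25 × 30 + 8 − 2 = 756 (labels ;00/;01 skipped at this minute). Total = 89910 + 12588 + 756 = 103254.

103254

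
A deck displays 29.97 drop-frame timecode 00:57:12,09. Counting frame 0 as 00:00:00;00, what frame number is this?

102865

As if non-drop at 30 labels/s: (0 × 3600 + 57 × 60 + 12) × 30 + 9 = 102969.
Minute boundaries passed: 57; those not divisible by 10: 57 − 5 = 52; dropped labels = 2 × 52 = 104.
Actual frame index = 102969 − 104 = 102865.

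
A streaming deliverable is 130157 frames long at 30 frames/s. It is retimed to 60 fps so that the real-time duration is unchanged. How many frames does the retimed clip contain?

Target frames = source frames × (target rate / source rate) = 130157 × (60)/(30) = 130157 × 2 = 260314.

260314 frames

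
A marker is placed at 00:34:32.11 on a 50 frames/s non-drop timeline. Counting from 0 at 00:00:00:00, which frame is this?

Total seconds to the label: (0 × 3600 + 34 × 60 + 32) = 2072.
Frame index = 2072 × 50 + 11 = 103611.

103611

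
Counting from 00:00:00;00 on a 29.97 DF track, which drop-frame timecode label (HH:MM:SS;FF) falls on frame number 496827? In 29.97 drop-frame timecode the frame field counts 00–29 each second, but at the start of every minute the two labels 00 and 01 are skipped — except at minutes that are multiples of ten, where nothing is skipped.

04:36:17;15

Ten DF minutes hold 17982 frames, so frame 496827 lies in block 27 (frames 485514–503495) with 11313 frames into that block.
The block's first minute is 1800 frames and the rest 1798 each; 11313 frames reaches minute 6, so 27 × 18 + 6 × 2 = 498 labels have been skipped so far.
Adding those back, label number 496827 + 498 = 497325 at 30 labels/s is 16577 s + 15 f = 4 h 36 min 17 s frame 15, i.e. 04:36:17;15.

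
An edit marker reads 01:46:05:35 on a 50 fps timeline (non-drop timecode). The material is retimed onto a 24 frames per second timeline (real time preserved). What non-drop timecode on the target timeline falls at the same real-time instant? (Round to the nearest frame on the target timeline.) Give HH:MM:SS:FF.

01:46:05:17

Source frame index: (1×3600 + 46×60 + 5) × 50 + 35 = 318285.
Real time: 318285 / (50) = 63657/10 s.
Target frame: (63657/10) × (24) = 763884/5 ≈ 152776.800 → 152777.
At 24 labels/s: frame 152777 → 01:46:05:17.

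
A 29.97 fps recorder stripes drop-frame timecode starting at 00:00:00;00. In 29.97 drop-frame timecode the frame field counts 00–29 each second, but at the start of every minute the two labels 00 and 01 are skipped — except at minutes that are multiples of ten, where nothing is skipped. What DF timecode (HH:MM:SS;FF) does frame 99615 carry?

Ten DF minutes hold 17982 frames, so frame 99615 lies in block 5 (frames 89910–107891) with 9705 frames into that block.
The block's first minute is 1800 frames and the rest 1798 each; 9705 frames reaches minute 5, so 5 × 18 + 5 × 2 = 100 labels have been skipped so far.
Adding those back, label number 99615 + 100 = 99715 at 30 labels/s is 3323 s + 25 f = 0 h 55 min 23 s frame 25, i.e. 00:55:23;25.

00:55:23;25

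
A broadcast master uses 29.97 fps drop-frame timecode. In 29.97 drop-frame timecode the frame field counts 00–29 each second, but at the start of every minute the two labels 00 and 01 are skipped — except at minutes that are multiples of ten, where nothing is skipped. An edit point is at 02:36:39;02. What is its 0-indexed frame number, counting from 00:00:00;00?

281690

Complete 10-minute blocks: 15, each 17982 frames → 269730.
Remaining 6 whole minutes in the current block: 1800 + 5 × 1798 = 10790 frames.
Within the current minute: 39 × 30 + 2 − 2 = 1170 (labels ;00/;01 skipped at this minute). Total = 269730 + 10790 + 1170 = 281690.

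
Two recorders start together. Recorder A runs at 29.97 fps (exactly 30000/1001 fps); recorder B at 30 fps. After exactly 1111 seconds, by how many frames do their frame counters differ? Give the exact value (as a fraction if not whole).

3030/91 frames

A emits 30000/1001 × 1111 = 3030000/91 frames; B emits 30 × 1111 = 33330.
Difference = 3030/91 frames (≈ 33.2967); B is ahead of A.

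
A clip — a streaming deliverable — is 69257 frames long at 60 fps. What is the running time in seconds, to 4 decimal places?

1154.2833 seconds

Running time = 69257 × 1/60 = 69257/60 s ≈ 1154.2833 s.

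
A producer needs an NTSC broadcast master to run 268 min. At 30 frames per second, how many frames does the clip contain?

268 min = 16080 s.
Frames = 16080 × 30 = 482400.

482400 frames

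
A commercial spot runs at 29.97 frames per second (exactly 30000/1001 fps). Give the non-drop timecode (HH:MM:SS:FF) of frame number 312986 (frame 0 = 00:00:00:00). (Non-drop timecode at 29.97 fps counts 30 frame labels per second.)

312986 ÷ 30 = 10432 full seconds, remainder 26 frames.
10432 s = 2 h 53 min 52 s.
Timecode: 02:53:52:26.

02:53:52:26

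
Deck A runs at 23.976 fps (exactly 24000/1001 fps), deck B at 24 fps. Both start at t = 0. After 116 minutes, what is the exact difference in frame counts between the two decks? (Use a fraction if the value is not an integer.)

167040/1001 frames

116 min = 6960 s.
A emits 24000/1001 × 6960 = 167040000/1001 frames; B emits 24 × 6960 = 167040.
Difference = 167040/1001 frames (≈ 166.8731); B is ahead of A.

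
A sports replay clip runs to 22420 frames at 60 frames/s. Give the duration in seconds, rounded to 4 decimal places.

Running time = 22420 × 1/60 = 1121/3 s ≈ 373.6667 s.

373.6667 seconds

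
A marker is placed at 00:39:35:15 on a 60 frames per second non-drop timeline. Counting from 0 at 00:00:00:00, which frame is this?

Total seconds to the label: (0 × 3600 + 39 × 60 + 35) = 2375.
Frame index = 2375 × 60 + 15 = 142515.

frame 142515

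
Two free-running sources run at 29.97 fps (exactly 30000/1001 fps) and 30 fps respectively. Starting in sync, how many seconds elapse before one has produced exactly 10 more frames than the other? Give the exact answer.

The gap grows by |30 − 30000/1001| = 30/1001 frames per second.
Time for a 10-frame gap: 10 ÷ (30/1001) = 1001/3 s.

1001/3 seconds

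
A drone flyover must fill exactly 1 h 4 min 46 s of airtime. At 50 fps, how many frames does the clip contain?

194300 frames

1 h 4 min 46 s = 3886 s.
Frames = 3886 × 50 = 194300.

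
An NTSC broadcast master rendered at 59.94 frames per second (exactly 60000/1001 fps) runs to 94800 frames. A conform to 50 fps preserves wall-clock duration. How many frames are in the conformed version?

79079 frames

Target frames = source frames × (target rate / source rate) = 94800 × (50)/(60000/1001) = 94800 × 1001/1200 = 79079.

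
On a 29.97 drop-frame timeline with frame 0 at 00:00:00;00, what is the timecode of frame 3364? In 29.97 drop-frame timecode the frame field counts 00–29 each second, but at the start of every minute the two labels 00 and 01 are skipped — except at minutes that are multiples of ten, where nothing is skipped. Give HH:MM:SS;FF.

00:01:52;06

Each 10-minute DF block holds 10 × 60 × 30 − 9 × 2 = 17982 frames. 3364 ÷ 17982 → 0 full blocks, remainder 3364.
Within the partial block the first minute is 1800 frames and each further minute 1798, so 1 further minute boundary passed. Total skipped labels = 18 × 0 + 2 × 1 = 2.
Non-drop label index = 3364 + 2 = 3366; at 30 labels/s that is 00:01:52:06, i.e. DF 00:01:52;06.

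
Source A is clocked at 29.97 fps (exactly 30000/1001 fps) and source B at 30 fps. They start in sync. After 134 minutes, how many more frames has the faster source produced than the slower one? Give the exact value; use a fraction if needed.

134 min = 8040 s.
A emits 30000/1001 × 8040 = 241200000/1001 frames; B emits 30 × 8040 = 241200.
Difference = 241200/1001 frames (≈ 240.9590); B is ahead of A.

241200/1001 frames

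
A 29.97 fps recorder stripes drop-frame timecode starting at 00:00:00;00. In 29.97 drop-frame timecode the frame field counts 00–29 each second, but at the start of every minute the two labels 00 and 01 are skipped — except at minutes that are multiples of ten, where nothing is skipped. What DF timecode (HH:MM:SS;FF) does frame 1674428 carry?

15:31:10;04

Each 10-minute DF block holds 10 × 60 × 30 − 9 × 2 = 17982 frames. 1674428 ÷ 17982 → 93 full blocks, remainder 2102.
Within the partial block the first minute is 1800 frames and each further minute 1798, so 1 further minute boundary passed. Total skipped labels = 18 × 93 + 2 × 1 = 1676.
Non-drop label index = 1674428 + 1676 = 1676104; at 30 labels/s that is 15:31:10:04, i.e. DF 15:31:10;04.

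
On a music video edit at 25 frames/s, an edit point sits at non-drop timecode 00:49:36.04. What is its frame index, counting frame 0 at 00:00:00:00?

frame 74404

Total seconds to the label: (0 × 3600 + 49 × 60 + 36) = 2976.
Frame index = 2976 × 25 + 4 = 74404.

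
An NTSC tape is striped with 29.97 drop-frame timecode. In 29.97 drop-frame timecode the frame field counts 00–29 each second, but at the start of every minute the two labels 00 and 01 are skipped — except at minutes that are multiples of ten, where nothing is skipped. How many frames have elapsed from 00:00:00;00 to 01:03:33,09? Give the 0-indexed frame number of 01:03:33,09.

114285

Complete 10-minute blocks: 6, each 17982 frames → 107892.
Remaining 3 whole minutes in the current block: 1800 + 2 × 1798 = 5396 frames.
Within the current minute: 33 × 30 + 9 − 2 = 997 (labels ;00/;01 skipped at this minute). Total = 107892 + 5396 + 997 = 114285.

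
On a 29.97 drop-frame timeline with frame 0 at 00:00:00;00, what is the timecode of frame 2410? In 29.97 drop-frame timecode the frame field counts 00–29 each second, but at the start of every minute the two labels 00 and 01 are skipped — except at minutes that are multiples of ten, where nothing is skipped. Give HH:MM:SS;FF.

Ten DF minutes hold 17982 frames, so frame 2410 lies in block 0 (frames 0–17981) with 2410 frames into that block.
The block's first minute is 1800 frames and the rest 1798 each; 2410 frames reaches minute 1, so 0 × 18 + 1 × 2 = 2 labels have been skipped so far.
Adding those back, label number 2410 + 2 = 2412 at 30 labels/s is 80 s + 12 f = 0 h 1 min 20 s frame 12, i.e. 00:01:20;12.

00:01:20;12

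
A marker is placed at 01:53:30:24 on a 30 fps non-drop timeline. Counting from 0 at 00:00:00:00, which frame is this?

frame 204324

Total seconds to the label: (1 × 3600 + 53 × 60 + 30) = 6810.
Frame index = 6810 × 30 + 24 = 204324.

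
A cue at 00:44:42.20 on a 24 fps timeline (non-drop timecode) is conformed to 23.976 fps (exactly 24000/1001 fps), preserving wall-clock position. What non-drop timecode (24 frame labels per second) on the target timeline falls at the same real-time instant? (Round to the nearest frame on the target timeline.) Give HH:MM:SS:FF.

00:44:40:04

Source frame index: (0×3600 + 44×60 + 42) × 24 + 20 = 64388.
Real time: 64388 / (24) = 16097/6 s.
Target frame: (16097/6) × (24000/1001) = 64388000/1001 ≈ 64323.676 → 64324.
At 24 labels/s: frame 64324 → 00:44:40:04.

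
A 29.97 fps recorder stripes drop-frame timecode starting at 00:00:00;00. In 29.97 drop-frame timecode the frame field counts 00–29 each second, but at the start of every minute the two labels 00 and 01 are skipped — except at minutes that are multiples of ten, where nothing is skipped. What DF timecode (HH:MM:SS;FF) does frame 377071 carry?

03:29:41;19

Each 10-minute DF block holds 10 × 60 × 30 − 9 × 2 = 17982 frames. 377071 ÷ 17982 → 20 full blocks, remainder 17431.
Within the partial block the first minute is 1800 frames and each further minute 1798, so 9 further minute boundaries passed. Total skipped labels = 18 × 20 + 2 × 9 = 378.
Non-drop label index = 377071 + 378 = 377449; at 30 labels/s that is 03:29:41:19, i.e. DF 03:29:41;19.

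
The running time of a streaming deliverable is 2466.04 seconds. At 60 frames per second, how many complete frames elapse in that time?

147962 frames

Frames = 2466.04 × 60 = 739812/5 ≈ 147962.4000.
Complete frames: 147962.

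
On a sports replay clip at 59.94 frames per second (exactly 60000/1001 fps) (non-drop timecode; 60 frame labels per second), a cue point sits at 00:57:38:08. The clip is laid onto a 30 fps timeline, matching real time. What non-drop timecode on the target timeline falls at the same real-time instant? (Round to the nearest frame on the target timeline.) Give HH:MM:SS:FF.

Source frame index: (0×3600 + 57×60 + 38) × 60 + 8 = 207488.
Real time: 207488 / (60000/1001) = 6490484/1875 s.
Target frame: (6490484/1875) × (30) = 12980968/125 ≈ 103847.744 → 103848.
At 30 labels/s: frame 103848 → 00:57:41:18.

00:57:41:18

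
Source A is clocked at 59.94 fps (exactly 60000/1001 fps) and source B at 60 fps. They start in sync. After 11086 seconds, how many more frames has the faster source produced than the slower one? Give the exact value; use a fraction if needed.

665160/1001 frames

A emits 60000/1001 × 11086 = 665160000/1001 frames; B emits 60 × 11086 = 665160.
Difference = 665160/1001 frames (≈ 664.4955); B is ahead of A.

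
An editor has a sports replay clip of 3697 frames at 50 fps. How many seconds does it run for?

Running time = 3697 / (50) = 73.94 s.

73.94 seconds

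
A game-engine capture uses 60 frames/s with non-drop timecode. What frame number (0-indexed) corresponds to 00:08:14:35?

29675

Total seconds to the label: (0 × 3600 + 8 × 60 + 14) = 494.
Frame index = 494 × 60 + 35 = 29675.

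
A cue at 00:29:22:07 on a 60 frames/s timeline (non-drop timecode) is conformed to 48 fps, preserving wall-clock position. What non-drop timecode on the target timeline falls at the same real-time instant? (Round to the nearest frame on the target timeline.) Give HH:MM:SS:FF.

00:29:22:06

Source frame index: (0×3600 + 29×60 + 22) × 60 + 7 = 105727.
Real time: 105727 / (60) = 105727/60 s.
Target frame: (105727/60) × (48) = 422908/5 ≈ 84581.600 → 84582.
At 48 labels/s: frame 84582 → 00:29:22:06.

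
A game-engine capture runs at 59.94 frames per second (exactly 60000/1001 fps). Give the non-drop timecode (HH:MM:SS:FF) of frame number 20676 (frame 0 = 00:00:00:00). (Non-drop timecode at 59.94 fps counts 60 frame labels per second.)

00:05:44:36

20676 ÷ 60 = 344 full seconds, remainder 36 frames.
344 s = 0 h 5 min 44 s.
Timecode: 00:05:44:36.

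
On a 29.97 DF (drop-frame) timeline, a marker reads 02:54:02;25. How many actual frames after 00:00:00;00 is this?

As if non-drop at 30 labels/s: (2 × 3600 + 54 × 60 + 2) × 30 + 25 = 313285.
Minute boundaries passed: 174; those not divisible by 10: 174 − 17 = 157; dropped labels = 2 × 157 = 314.
Actual frame index = 313285 − 314 = 312971.

312971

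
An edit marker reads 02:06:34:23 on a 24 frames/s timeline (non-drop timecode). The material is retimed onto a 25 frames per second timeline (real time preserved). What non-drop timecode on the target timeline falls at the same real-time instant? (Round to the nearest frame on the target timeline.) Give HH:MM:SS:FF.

Source frame index: (2×3600 + 6×60 + 34) × 24 + 23 = 182279.
Real time: 182279 / (24) = 182279/24 s.
Target frame: (182279/24) × (25) = 4556975/24 ≈ 189873.958 → 189874.
At 25 labels/s: frame 189874 → 02:06:34:24.

02:06:34:24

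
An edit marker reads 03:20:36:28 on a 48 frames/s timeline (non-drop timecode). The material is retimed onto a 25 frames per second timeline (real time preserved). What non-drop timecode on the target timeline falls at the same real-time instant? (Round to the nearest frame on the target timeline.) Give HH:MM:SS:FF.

03:20:36:15

Source frame index: (3×3600 + 20×60 + 36) × 48 + 28 = 577756.
Real time: 577756 / (48) = 144439/12 s.
Target frame: (144439/12) × (25) = 3610975/12 ≈ 300914.583 → 300915.
At 25 labels/s: frame 300915 → 03:20:36:15.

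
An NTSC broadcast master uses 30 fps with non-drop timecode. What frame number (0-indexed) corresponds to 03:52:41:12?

Total seconds to the label: (3 × 3600 + 52 × 60 + 41) = 13961.
Frame index = 13961 × 30 + 12 = 418842.

frame 418842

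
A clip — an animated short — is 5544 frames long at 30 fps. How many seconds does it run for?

184.8 seconds

Running time = 5544 / (30) = 184.8 s.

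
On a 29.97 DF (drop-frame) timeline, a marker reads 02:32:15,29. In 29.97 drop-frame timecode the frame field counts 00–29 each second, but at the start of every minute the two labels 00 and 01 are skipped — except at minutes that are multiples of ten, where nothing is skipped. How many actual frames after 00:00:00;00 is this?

273805

As if non-drop at 30 labels/s: (2 × 3600 + 32 × 60 + 15) × 30 + 29 = 274079.
Minute boundaries passed: 152; those not divisible by 10: 152 − 15 = 137; dropped labels = 2 × 137 = 274.
Actual frame index = 274079 − 274 = 273805.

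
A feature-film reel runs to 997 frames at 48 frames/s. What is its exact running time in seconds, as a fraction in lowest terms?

Running time = 997 ÷ (48) = 997 × 1/48 = 997/48 s.

997/48 seconds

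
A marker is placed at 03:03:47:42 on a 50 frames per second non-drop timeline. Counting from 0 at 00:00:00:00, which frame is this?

551392

Total seconds to the label: (3 × 3600 + 3 × 60 + 47) = 11027.
Frame index = 11027 × 50 + 42 = 551392.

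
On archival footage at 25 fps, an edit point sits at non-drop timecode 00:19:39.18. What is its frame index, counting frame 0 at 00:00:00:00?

29493

Total seconds to the label: (0 × 3600 + 19 × 60 + 39) = 1179.
Frame index = 1179 × 25 + 18 = 29493.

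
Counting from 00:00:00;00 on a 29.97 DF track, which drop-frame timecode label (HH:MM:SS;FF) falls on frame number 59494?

Each 10-minute DF block holds 10 × 60 × 30 − 9 × 2 = 17982 frames. 59494 ÷ 17982 → 3 full blocks, remainder 5548.
Within the partial block the first minute is 1800 frames and each further minute 1798, so 3 further minute boundaries passed. Total skipped labels = 18 × 3 + 2 × 3 = 60.
Non-drop label index = 59494 + 60 = 59554; at 30 labels/s that is 00:33:05:04, i.e. DF 00:33:05;04.

00:33:05;04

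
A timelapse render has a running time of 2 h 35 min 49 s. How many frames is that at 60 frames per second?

2 h 35 min 49 s = 9349 s.
Frames = 9349 × 60 = 560940.

560940 frames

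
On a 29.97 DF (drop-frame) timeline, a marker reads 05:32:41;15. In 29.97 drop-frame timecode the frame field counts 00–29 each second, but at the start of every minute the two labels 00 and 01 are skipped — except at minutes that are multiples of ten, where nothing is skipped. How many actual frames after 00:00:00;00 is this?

As if non-drop at 30 labels/s: (5 × 3600 + 32 × 60 + 41) × 30 + 15 = 598845.
Minute boundaries passed: 332; those not divisible by 10: 332 − 33 = 299; dropped labels = 2 × 299 = 598.
Actual frame index = 598845 − 598 = 598247.

598247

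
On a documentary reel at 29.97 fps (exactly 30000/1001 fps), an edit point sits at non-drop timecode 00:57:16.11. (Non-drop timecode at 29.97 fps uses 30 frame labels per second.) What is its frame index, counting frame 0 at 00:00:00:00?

103091

Total seconds to the label: (0 × 3600 + 57 × 60 + 16) = 3436.
Frame index = 3436 × 30 + 11 = 103091.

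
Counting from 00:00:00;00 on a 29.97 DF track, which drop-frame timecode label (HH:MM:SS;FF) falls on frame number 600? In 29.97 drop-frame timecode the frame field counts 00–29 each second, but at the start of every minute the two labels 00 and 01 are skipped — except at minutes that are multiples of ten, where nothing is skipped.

Ten DF minutes hold 17982 frames, so frame 600 lies in block 0 (frames 0–17981) with 600 frames into that block.
The block's first minute is 1800 frames and the rest 1798 each; 600 frames reaches minute 0, so 0 × 18 + 0 × 2 = 0 labels have been skipped so far.
Adding those back, label number 600 + 0 = 600 at 30 labels/s is 20 s + 0 f = 0 h 0 min 20 s frame 0, i.e. 00:00:20;00.

00:00:20;00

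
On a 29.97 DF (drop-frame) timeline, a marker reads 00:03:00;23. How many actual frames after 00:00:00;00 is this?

Complete 10-minute blocks: 0, each 17982 frames → 0.
Remaining 3 whole minutes in the current block: 1800 + 2 × 1798 = 5396 frames.
Within the current minute: 0 × 30 + 23 − 2 = 21 (labels ;00/;01 skipped at this minute). Total = 0 + 5396 + 21 = 5417.

5417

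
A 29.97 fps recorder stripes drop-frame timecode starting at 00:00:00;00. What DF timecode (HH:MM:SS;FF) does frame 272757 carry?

02:31:40;29

Each 10-minute DF block holds 10 × 60 × 30 − 9 × 2 = 17982 frames. 272757 ÷ 17982 → 15 full blocks, remainder 3027.
Within the partial block the first minute is 1800 frames and each further minute 1798, so 1 further minute boundary passed. Total skipped labels = 18 × 15 + 2 × 1 = 272.
Non-drop label index = 272757 + 272 = 273029; at 30 labels/s that is 02:31:40:29, i.e. DF 02:31:40;29.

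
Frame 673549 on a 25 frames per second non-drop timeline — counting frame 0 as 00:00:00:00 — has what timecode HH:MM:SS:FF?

07:29:01:24

673549 ÷ 25 = 26941 full seconds, remainder 24 frames.
26941 s = 7 h 29 min 1 s.
Timecode: 07:29:01:24.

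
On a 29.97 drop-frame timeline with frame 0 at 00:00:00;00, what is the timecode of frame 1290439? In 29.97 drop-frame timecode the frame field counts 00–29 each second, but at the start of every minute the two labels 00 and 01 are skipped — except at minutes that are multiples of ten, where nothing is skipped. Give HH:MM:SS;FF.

Each 10-minute DF block holds 10 × 60 × 30 − 9 × 2 = 17982 frames. 1290439 ÷ 17982 → 71 full blocks, remainder 13717.
Within the partial block the first minute is 1800 frames and each further minute 1798, so 7 further minute boundaries passed. Total skipped labels = 18 × 71 + 2 × 7 = 1292.
Non-drop label index = 1290439 + 1292 = 1291731; at 30 labels/s that is 11:57:37:21, i.e. DF 11:57:37;21.

11:57:37;21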